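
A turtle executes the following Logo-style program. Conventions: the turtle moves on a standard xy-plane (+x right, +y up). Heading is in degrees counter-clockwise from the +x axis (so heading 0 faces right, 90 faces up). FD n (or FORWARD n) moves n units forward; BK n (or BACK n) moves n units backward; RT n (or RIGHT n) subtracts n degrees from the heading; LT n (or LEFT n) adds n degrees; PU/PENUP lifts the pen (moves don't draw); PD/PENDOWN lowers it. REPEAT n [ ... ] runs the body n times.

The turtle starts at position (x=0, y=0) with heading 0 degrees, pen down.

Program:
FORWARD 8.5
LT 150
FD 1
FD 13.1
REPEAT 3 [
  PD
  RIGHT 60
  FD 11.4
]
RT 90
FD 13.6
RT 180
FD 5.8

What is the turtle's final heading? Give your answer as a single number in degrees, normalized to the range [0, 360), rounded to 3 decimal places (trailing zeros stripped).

Answer: 60

Derivation:
Executing turtle program step by step:
Start: pos=(0,0), heading=0, pen down
FD 8.5: (0,0) -> (8.5,0) [heading=0, draw]
LT 150: heading 0 -> 150
FD 1: (8.5,0) -> (7.634,0.5) [heading=150, draw]
FD 13.1: (7.634,0.5) -> (-3.711,7.05) [heading=150, draw]
REPEAT 3 [
  -- iteration 1/3 --
  PD: pen down
  RT 60: heading 150 -> 90
  FD 11.4: (-3.711,7.05) -> (-3.711,18.45) [heading=90, draw]
  -- iteration 2/3 --
  PD: pen down
  RT 60: heading 90 -> 30
  FD 11.4: (-3.711,18.45) -> (6.162,24.15) [heading=30, draw]
  -- iteration 3/3 --
  PD: pen down
  RT 60: heading 30 -> 330
  FD 11.4: (6.162,24.15) -> (16.034,18.45) [heading=330, draw]
]
RT 90: heading 330 -> 240
FD 13.6: (16.034,18.45) -> (9.234,6.672) [heading=240, draw]
RT 180: heading 240 -> 60
FD 5.8: (9.234,6.672) -> (12.134,11.695) [heading=60, draw]
Final: pos=(12.134,11.695), heading=60, 8 segment(s) drawn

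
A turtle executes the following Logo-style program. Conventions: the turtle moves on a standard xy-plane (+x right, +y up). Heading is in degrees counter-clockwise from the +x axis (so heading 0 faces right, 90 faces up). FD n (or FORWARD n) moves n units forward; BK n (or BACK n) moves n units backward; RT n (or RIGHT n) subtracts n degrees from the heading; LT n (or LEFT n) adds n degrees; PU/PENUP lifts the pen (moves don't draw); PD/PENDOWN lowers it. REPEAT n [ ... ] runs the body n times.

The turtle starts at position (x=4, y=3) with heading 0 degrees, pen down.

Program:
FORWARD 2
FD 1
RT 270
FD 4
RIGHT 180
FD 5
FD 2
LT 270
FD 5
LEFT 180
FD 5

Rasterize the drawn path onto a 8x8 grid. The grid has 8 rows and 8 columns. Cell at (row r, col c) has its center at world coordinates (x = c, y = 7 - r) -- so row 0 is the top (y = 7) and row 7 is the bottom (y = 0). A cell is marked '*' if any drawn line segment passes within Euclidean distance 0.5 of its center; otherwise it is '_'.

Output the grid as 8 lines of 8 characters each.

Segment 0: (4,3) -> (6,3)
Segment 1: (6,3) -> (7,3)
Segment 2: (7,3) -> (7,7)
Segment 3: (7,7) -> (7,2)
Segment 4: (7,2) -> (7,0)
Segment 5: (7,0) -> (2,-0)
Segment 6: (2,-0) -> (7,-0)

Answer: _______*
_______*
_______*
_______*
____****
_______*
_______*
__******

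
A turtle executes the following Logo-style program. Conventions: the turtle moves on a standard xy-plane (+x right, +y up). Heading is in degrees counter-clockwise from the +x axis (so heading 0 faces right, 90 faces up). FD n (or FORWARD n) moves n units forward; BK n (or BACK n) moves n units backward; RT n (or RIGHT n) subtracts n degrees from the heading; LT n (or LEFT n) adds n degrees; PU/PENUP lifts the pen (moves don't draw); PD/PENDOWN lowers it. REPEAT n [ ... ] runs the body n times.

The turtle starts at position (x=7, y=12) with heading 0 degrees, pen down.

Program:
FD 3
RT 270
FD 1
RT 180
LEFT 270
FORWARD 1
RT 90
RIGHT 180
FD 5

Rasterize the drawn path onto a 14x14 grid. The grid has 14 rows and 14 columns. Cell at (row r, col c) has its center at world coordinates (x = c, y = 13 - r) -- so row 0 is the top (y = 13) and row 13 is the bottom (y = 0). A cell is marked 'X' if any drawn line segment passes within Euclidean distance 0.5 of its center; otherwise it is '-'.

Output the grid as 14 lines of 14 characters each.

Answer: ---------XX---
-------XXXX---
---------X----
---------X----
---------X----
---------X----
--------------
--------------
--------------
--------------
--------------
--------------
--------------
--------------

Derivation:
Segment 0: (7,12) -> (10,12)
Segment 1: (10,12) -> (10,13)
Segment 2: (10,13) -> (9,13)
Segment 3: (9,13) -> (9,8)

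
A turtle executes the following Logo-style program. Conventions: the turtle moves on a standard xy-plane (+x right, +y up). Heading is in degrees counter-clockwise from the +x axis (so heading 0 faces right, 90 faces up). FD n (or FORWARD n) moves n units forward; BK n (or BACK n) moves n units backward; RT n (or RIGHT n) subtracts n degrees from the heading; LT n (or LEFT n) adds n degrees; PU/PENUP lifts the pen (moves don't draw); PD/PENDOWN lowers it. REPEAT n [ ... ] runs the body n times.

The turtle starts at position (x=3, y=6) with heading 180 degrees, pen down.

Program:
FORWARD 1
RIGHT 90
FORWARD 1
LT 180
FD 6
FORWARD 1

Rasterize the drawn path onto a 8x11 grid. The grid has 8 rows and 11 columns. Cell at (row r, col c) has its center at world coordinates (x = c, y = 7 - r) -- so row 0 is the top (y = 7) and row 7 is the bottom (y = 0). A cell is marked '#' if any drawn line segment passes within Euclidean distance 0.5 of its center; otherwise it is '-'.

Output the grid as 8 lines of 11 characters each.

Answer: --#--------
--##-------
--#--------
--#--------
--#--------
--#--------
--#--------
--#--------

Derivation:
Segment 0: (3,6) -> (2,6)
Segment 1: (2,6) -> (2,7)
Segment 2: (2,7) -> (2,1)
Segment 3: (2,1) -> (2,0)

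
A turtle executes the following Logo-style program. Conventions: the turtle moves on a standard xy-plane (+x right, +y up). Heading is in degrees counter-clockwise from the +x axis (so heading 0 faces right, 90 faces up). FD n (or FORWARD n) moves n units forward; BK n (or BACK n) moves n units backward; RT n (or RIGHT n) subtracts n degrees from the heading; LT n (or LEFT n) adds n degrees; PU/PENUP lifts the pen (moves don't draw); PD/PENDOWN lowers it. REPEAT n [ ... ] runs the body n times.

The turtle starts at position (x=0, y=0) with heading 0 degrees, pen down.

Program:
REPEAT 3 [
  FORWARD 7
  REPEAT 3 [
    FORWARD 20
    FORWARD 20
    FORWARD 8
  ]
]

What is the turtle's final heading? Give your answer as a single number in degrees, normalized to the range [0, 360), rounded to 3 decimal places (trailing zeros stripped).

Executing turtle program step by step:
Start: pos=(0,0), heading=0, pen down
REPEAT 3 [
  -- iteration 1/3 --
  FD 7: (0,0) -> (7,0) [heading=0, draw]
  REPEAT 3 [
    -- iteration 1/3 --
    FD 20: (7,0) -> (27,0) [heading=0, draw]
    FD 20: (27,0) -> (47,0) [heading=0, draw]
    FD 8: (47,0) -> (55,0) [heading=0, draw]
    -- iteration 2/3 --
    FD 20: (55,0) -> (75,0) [heading=0, draw]
    FD 20: (75,0) -> (95,0) [heading=0, draw]
    FD 8: (95,0) -> (103,0) [heading=0, draw]
    -- iteration 3/3 --
    FD 20: (103,0) -> (123,0) [heading=0, draw]
    FD 20: (123,0) -> (143,0) [heading=0, draw]
    FD 8: (143,0) -> (151,0) [heading=0, draw]
  ]
  -- iteration 2/3 --
  FD 7: (151,0) -> (158,0) [heading=0, draw]
  REPEAT 3 [
    -- iteration 1/3 --
    FD 20: (158,0) -> (178,0) [heading=0, draw]
    FD 20: (178,0) -> (198,0) [heading=0, draw]
    FD 8: (198,0) -> (206,0) [heading=0, draw]
    -- iteration 2/3 --
    FD 20: (206,0) -> (226,0) [heading=0, draw]
    FD 20: (226,0) -> (246,0) [heading=0, draw]
    FD 8: (246,0) -> (254,0) [heading=0, draw]
    -- iteration 3/3 --
    FD 20: (254,0) -> (274,0) [heading=0, draw]
    FD 20: (274,0) -> (294,0) [heading=0, draw]
    FD 8: (294,0) -> (302,0) [heading=0, draw]
  ]
  -- iteration 3/3 --
  FD 7: (302,0) -> (309,0) [heading=0, draw]
  REPEAT 3 [
    -- iteration 1/3 --
    FD 20: (309,0) -> (329,0) [heading=0, draw]
    FD 20: (329,0) -> (349,0) [heading=0, draw]
    FD 8: (349,0) -> (357,0) [heading=0, draw]
    -- iteration 2/3 --
    FD 20: (357,0) -> (377,0) [heading=0, draw]
    FD 20: (377,0) -> (397,0) [heading=0, draw]
    FD 8: (397,0) -> (405,0) [heading=0, draw]
    -- iteration 3/3 --
    FD 20: (405,0) -> (425,0) [heading=0, draw]
    FD 20: (425,0) -> (445,0) [heading=0, draw]
    FD 8: (445,0) -> (453,0) [heading=0, draw]
  ]
]
Final: pos=(453,0), heading=0, 30 segment(s) drawn

Answer: 0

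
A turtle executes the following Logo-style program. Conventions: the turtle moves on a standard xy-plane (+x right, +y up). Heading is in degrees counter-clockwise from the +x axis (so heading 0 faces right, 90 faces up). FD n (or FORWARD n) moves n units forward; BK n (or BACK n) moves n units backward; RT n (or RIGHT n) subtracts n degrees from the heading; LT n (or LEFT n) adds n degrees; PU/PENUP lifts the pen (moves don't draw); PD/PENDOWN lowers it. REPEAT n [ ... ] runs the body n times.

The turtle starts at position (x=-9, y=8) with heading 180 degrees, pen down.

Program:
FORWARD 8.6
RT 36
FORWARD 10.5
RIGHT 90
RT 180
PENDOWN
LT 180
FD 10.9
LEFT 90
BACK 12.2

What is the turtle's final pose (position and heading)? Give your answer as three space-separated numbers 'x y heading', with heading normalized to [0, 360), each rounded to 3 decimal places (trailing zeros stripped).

Executing turtle program step by step:
Start: pos=(-9,8), heading=180, pen down
FD 8.6: (-9,8) -> (-17.6,8) [heading=180, draw]
RT 36: heading 180 -> 144
FD 10.5: (-17.6,8) -> (-26.095,14.172) [heading=144, draw]
RT 90: heading 144 -> 54
RT 180: heading 54 -> 234
PD: pen down
LT 180: heading 234 -> 54
FD 10.9: (-26.095,14.172) -> (-19.688,22.99) [heading=54, draw]
LT 90: heading 54 -> 144
BK 12.2: (-19.688,22.99) -> (-9.818,15.819) [heading=144, draw]
Final: pos=(-9.818,15.819), heading=144, 4 segment(s) drawn

Answer: -9.818 15.819 144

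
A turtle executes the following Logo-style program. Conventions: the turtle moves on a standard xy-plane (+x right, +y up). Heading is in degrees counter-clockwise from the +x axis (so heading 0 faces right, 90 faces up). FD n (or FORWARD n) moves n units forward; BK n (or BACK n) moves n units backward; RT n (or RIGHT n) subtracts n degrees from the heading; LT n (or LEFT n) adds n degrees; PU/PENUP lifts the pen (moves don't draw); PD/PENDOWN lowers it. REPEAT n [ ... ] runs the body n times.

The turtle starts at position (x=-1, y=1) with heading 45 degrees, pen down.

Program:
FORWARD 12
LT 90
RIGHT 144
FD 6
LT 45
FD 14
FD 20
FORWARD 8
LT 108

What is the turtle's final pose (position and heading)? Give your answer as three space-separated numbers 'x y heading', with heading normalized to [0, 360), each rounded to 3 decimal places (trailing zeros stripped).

Answer: 47.39 33.234 144

Derivation:
Executing turtle program step by step:
Start: pos=(-1,1), heading=45, pen down
FD 12: (-1,1) -> (7.485,9.485) [heading=45, draw]
LT 90: heading 45 -> 135
RT 144: heading 135 -> 351
FD 6: (7.485,9.485) -> (13.411,8.547) [heading=351, draw]
LT 45: heading 351 -> 36
FD 14: (13.411,8.547) -> (24.738,16.776) [heading=36, draw]
FD 20: (24.738,16.776) -> (40.918,28.531) [heading=36, draw]
FD 8: (40.918,28.531) -> (47.39,33.234) [heading=36, draw]
LT 108: heading 36 -> 144
Final: pos=(47.39,33.234), heading=144, 5 segment(s) drawn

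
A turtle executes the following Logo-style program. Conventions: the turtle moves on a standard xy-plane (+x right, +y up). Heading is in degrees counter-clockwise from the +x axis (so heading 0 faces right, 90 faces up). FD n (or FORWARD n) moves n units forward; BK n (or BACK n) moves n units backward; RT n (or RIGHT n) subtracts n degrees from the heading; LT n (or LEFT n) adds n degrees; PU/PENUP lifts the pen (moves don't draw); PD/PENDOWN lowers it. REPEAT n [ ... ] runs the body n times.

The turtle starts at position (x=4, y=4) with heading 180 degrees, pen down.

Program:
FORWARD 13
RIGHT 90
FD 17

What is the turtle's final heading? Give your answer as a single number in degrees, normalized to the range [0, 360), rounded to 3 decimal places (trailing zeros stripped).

Executing turtle program step by step:
Start: pos=(4,4), heading=180, pen down
FD 13: (4,4) -> (-9,4) [heading=180, draw]
RT 90: heading 180 -> 90
FD 17: (-9,4) -> (-9,21) [heading=90, draw]
Final: pos=(-9,21), heading=90, 2 segment(s) drawn

Answer: 90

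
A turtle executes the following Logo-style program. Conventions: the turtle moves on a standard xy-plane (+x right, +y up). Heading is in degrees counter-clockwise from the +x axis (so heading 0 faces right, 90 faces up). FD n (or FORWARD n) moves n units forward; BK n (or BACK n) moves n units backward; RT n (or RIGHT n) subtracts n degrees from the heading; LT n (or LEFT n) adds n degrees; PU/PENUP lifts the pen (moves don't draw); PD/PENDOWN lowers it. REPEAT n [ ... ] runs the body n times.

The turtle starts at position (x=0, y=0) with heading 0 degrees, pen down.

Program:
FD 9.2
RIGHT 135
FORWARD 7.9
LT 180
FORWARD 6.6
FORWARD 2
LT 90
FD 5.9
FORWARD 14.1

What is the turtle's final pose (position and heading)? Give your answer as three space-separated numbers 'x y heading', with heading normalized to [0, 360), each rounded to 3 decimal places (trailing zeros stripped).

Executing turtle program step by step:
Start: pos=(0,0), heading=0, pen down
FD 9.2: (0,0) -> (9.2,0) [heading=0, draw]
RT 135: heading 0 -> 225
FD 7.9: (9.2,0) -> (3.614,-5.586) [heading=225, draw]
LT 180: heading 225 -> 45
FD 6.6: (3.614,-5.586) -> (8.281,-0.919) [heading=45, draw]
FD 2: (8.281,-0.919) -> (9.695,0.495) [heading=45, draw]
LT 90: heading 45 -> 135
FD 5.9: (9.695,0.495) -> (5.523,4.667) [heading=135, draw]
FD 14.1: (5.523,4.667) -> (-4.447,14.637) [heading=135, draw]
Final: pos=(-4.447,14.637), heading=135, 6 segment(s) drawn

Answer: -4.447 14.637 135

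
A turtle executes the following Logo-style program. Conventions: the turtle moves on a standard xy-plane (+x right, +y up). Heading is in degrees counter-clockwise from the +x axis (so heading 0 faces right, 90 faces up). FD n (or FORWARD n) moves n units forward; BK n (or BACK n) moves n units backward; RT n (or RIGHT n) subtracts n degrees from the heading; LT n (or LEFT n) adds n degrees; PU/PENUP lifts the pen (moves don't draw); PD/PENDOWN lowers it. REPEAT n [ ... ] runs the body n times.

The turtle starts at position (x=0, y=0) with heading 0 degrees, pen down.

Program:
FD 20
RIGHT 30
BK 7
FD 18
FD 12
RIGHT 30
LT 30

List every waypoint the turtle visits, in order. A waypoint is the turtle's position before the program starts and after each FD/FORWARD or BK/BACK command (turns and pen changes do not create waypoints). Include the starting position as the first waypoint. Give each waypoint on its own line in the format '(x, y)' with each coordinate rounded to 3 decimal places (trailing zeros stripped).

Executing turtle program step by step:
Start: pos=(0,0), heading=0, pen down
FD 20: (0,0) -> (20,0) [heading=0, draw]
RT 30: heading 0 -> 330
BK 7: (20,0) -> (13.938,3.5) [heading=330, draw]
FD 18: (13.938,3.5) -> (29.526,-5.5) [heading=330, draw]
FD 12: (29.526,-5.5) -> (39.919,-11.5) [heading=330, draw]
RT 30: heading 330 -> 300
LT 30: heading 300 -> 330
Final: pos=(39.919,-11.5), heading=330, 4 segment(s) drawn
Waypoints (5 total):
(0, 0)
(20, 0)
(13.938, 3.5)
(29.526, -5.5)
(39.919, -11.5)

Answer: (0, 0)
(20, 0)
(13.938, 3.5)
(29.526, -5.5)
(39.919, -11.5)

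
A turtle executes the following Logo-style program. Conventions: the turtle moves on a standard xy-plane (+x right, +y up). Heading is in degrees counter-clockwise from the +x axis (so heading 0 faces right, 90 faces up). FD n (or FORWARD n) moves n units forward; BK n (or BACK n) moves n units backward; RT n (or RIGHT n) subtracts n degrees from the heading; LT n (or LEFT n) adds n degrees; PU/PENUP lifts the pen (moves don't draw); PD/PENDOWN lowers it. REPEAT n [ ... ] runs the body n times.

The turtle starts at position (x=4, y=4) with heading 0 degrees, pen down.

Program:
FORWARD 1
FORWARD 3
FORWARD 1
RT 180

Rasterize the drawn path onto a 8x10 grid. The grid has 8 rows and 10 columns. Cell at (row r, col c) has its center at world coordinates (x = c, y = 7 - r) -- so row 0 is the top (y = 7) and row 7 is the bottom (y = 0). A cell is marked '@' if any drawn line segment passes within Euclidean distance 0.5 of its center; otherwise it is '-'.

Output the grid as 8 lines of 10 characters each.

Segment 0: (4,4) -> (5,4)
Segment 1: (5,4) -> (8,4)
Segment 2: (8,4) -> (9,4)

Answer: ----------
----------
----------
----@@@@@@
----------
----------
----------
----------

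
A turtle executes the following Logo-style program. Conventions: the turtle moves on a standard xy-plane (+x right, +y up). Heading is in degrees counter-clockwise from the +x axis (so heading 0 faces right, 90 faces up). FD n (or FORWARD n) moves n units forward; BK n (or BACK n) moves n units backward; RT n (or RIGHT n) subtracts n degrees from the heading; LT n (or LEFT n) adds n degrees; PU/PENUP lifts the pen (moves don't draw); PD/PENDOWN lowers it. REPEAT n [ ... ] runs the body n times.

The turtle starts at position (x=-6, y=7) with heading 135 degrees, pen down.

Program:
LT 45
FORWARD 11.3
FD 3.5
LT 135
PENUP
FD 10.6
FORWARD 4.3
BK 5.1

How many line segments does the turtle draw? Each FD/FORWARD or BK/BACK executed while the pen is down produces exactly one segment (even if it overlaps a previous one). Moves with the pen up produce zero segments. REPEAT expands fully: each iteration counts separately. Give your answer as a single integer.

Executing turtle program step by step:
Start: pos=(-6,7), heading=135, pen down
LT 45: heading 135 -> 180
FD 11.3: (-6,7) -> (-17.3,7) [heading=180, draw]
FD 3.5: (-17.3,7) -> (-20.8,7) [heading=180, draw]
LT 135: heading 180 -> 315
PU: pen up
FD 10.6: (-20.8,7) -> (-13.305,-0.495) [heading=315, move]
FD 4.3: (-13.305,-0.495) -> (-10.264,-3.536) [heading=315, move]
BK 5.1: (-10.264,-3.536) -> (-13.87,0.07) [heading=315, move]
Final: pos=(-13.87,0.07), heading=315, 2 segment(s) drawn
Segments drawn: 2

Answer: 2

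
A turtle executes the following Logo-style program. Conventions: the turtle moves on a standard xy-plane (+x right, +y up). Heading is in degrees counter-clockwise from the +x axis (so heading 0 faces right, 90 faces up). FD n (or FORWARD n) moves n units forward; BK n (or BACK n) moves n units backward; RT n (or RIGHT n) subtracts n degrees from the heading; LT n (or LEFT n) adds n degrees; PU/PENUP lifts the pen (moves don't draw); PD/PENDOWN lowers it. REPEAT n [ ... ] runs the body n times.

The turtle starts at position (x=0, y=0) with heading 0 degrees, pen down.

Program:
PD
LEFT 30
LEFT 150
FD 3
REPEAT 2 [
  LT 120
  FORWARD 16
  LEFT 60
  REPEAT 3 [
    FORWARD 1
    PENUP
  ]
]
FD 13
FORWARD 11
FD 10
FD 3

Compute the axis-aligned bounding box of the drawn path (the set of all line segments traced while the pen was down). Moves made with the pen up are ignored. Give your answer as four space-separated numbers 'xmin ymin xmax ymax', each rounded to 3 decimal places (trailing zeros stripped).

Answer: -3 -13.856 6 0

Derivation:
Executing turtle program step by step:
Start: pos=(0,0), heading=0, pen down
PD: pen down
LT 30: heading 0 -> 30
LT 150: heading 30 -> 180
FD 3: (0,0) -> (-3,0) [heading=180, draw]
REPEAT 2 [
  -- iteration 1/2 --
  LT 120: heading 180 -> 300
  FD 16: (-3,0) -> (5,-13.856) [heading=300, draw]
  LT 60: heading 300 -> 0
  REPEAT 3 [
    -- iteration 1/3 --
    FD 1: (5,-13.856) -> (6,-13.856) [heading=0, draw]
    PU: pen up
    -- iteration 2/3 --
    FD 1: (6,-13.856) -> (7,-13.856) [heading=0, move]
    PU: pen up
    -- iteration 3/3 --
    FD 1: (7,-13.856) -> (8,-13.856) [heading=0, move]
    PU: pen up
  ]
  -- iteration 2/2 --
  LT 120: heading 0 -> 120
  FD 16: (8,-13.856) -> (0,0) [heading=120, move]
  LT 60: heading 120 -> 180
  REPEAT 3 [
    -- iteration 1/3 --
    FD 1: (0,0) -> (-1,0) [heading=180, move]
    PU: pen up
    -- iteration 2/3 --
    FD 1: (-1,0) -> (-2,0) [heading=180, move]
    PU: pen up
    -- iteration 3/3 --
    FD 1: (-2,0) -> (-3,0) [heading=180, move]
    PU: pen up
  ]
]
FD 13: (-3,0) -> (-16,0) [heading=180, move]
FD 11: (-16,0) -> (-27,0) [heading=180, move]
FD 10: (-27,0) -> (-37,0) [heading=180, move]
FD 3: (-37,0) -> (-40,0) [heading=180, move]
Final: pos=(-40,0), heading=180, 3 segment(s) drawn

Segment endpoints: x in {-3, 0, 5, 6}, y in {-13.856, 0, 0}
xmin=-3, ymin=-13.856, xmax=6, ymax=0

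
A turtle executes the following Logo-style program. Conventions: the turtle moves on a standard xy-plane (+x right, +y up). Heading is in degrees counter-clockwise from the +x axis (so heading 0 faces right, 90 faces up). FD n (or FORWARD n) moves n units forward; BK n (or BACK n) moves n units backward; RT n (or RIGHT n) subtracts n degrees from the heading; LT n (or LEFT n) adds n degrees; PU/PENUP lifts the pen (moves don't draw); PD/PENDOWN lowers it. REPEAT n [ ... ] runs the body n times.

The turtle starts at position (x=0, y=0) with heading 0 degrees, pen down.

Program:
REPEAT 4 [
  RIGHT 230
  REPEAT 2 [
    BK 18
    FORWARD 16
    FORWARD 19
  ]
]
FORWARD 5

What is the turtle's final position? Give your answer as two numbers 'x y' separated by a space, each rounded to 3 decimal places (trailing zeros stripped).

Answer: -34.962 22.901

Derivation:
Executing turtle program step by step:
Start: pos=(0,0), heading=0, pen down
REPEAT 4 [
  -- iteration 1/4 --
  RT 230: heading 0 -> 130
  REPEAT 2 [
    -- iteration 1/2 --
    BK 18: (0,0) -> (11.57,-13.789) [heading=130, draw]
    FD 16: (11.57,-13.789) -> (1.286,-1.532) [heading=130, draw]
    FD 19: (1.286,-1.532) -> (-10.927,13.023) [heading=130, draw]
    -- iteration 2/2 --
    BK 18: (-10.927,13.023) -> (0.643,-0.766) [heading=130, draw]
    FD 16: (0.643,-0.766) -> (-9.642,11.491) [heading=130, draw]
    FD 19: (-9.642,11.491) -> (-21.855,26.046) [heading=130, draw]
  ]
  -- iteration 2/4 --
  RT 230: heading 130 -> 260
  REPEAT 2 [
    -- iteration 1/2 --
    BK 18: (-21.855,26.046) -> (-18.729,43.772) [heading=260, draw]
    FD 16: (-18.729,43.772) -> (-21.507,28.015) [heading=260, draw]
    FD 19: (-21.507,28.015) -> (-24.807,9.304) [heading=260, draw]
    -- iteration 2/2 --
    BK 18: (-24.807,9.304) -> (-21.681,27.03) [heading=260, draw]
    FD 16: (-21.681,27.03) -> (-24.46,11.273) [heading=260, draw]
    FD 19: (-24.46,11.273) -> (-27.759,-7.438) [heading=260, draw]
  ]
  -- iteration 3/4 --
  RT 230: heading 260 -> 30
  REPEAT 2 [
    -- iteration 1/2 --
    BK 18: (-27.759,-7.438) -> (-43.347,-16.438) [heading=30, draw]
    FD 16: (-43.347,-16.438) -> (-29.491,-8.438) [heading=30, draw]
    FD 19: (-29.491,-8.438) -> (-13.036,1.062) [heading=30, draw]
    -- iteration 2/2 --
    BK 18: (-13.036,1.062) -> (-28.625,-7.938) [heading=30, draw]
    FD 16: (-28.625,-7.938) -> (-14.768,0.062) [heading=30, draw]
    FD 19: (-14.768,0.062) -> (1.686,9.562) [heading=30, draw]
  ]
  -- iteration 4/4 --
  RT 230: heading 30 -> 160
  REPEAT 2 [
    -- iteration 1/2 --
    BK 18: (1.686,9.562) -> (18.601,3.406) [heading=160, draw]
    FD 16: (18.601,3.406) -> (3.565,8.878) [heading=160, draw]
    FD 19: (3.565,8.878) -> (-14.289,15.376) [heading=160, draw]
    -- iteration 2/2 --
    BK 18: (-14.289,15.376) -> (2.626,9.22) [heading=160, draw]
    FD 16: (2.626,9.22) -> (-12.409,14.692) [heading=160, draw]
    FD 19: (-12.409,14.692) -> (-30.264,21.191) [heading=160, draw]
  ]
]
FD 5: (-30.264,21.191) -> (-34.962,22.901) [heading=160, draw]
Final: pos=(-34.962,22.901), heading=160, 25 segment(s) drawn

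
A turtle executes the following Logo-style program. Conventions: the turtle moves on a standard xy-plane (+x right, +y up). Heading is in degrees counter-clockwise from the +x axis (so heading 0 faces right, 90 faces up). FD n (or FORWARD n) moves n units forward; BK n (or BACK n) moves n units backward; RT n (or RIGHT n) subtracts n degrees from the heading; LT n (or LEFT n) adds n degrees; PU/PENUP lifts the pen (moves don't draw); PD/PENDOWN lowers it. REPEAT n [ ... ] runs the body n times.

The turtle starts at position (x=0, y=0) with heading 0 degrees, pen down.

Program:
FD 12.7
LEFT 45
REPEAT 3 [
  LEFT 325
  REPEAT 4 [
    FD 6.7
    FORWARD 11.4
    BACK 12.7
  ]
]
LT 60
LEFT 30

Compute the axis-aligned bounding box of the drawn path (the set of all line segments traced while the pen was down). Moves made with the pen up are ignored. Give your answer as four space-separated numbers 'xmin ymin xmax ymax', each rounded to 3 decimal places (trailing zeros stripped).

Answer: 0 -35.082 70.698 5.956

Derivation:
Executing turtle program step by step:
Start: pos=(0,0), heading=0, pen down
FD 12.7: (0,0) -> (12.7,0) [heading=0, draw]
LT 45: heading 0 -> 45
REPEAT 3 [
  -- iteration 1/3 --
  LT 325: heading 45 -> 10
  REPEAT 4 [
    -- iteration 1/4 --
    FD 6.7: (12.7,0) -> (19.298,1.163) [heading=10, draw]
    FD 11.4: (19.298,1.163) -> (30.525,3.143) [heading=10, draw]
    BK 12.7: (30.525,3.143) -> (18.018,0.938) [heading=10, draw]
    -- iteration 2/4 --
    FD 6.7: (18.018,0.938) -> (24.616,2.101) [heading=10, draw]
    FD 11.4: (24.616,2.101) -> (35.843,4.081) [heading=10, draw]
    BK 12.7: (35.843,4.081) -> (23.336,1.875) [heading=10, draw]
    -- iteration 3/4 --
    FD 6.7: (23.336,1.875) -> (29.934,3.039) [heading=10, draw]
    FD 11.4: (29.934,3.039) -> (41.161,5.018) [heading=10, draw]
    BK 12.7: (41.161,5.018) -> (28.654,2.813) [heading=10, draw]
    -- iteration 4/4 --
    FD 6.7: (28.654,2.813) -> (35.252,3.977) [heading=10, draw]
    FD 11.4: (35.252,3.977) -> (46.479,5.956) [heading=10, draw]
    BK 12.7: (46.479,5.956) -> (33.972,3.751) [heading=10, draw]
  ]
  -- iteration 2/3 --
  LT 325: heading 10 -> 335
  REPEAT 4 [
    -- iteration 1/4 --
    FD 6.7: (33.972,3.751) -> (40.044,0.919) [heading=335, draw]
    FD 11.4: (40.044,0.919) -> (50.376,-3.899) [heading=335, draw]
    BK 12.7: (50.376,-3.899) -> (38.866,1.469) [heading=335, draw]
    -- iteration 2/4 --
    FD 6.7: (38.866,1.469) -> (44.938,-1.363) [heading=335, draw]
    FD 11.4: (44.938,-1.363) -> (55.27,-6.181) [heading=335, draw]
    BK 12.7: (55.27,-6.181) -> (43.76,-0.813) [heading=335, draw]
    -- iteration 3/4 --
    FD 6.7: (43.76,-0.813) -> (49.832,-3.645) [heading=335, draw]
    FD 11.4: (49.832,-3.645) -> (60.164,-8.463) [heading=335, draw]
    BK 12.7: (60.164,-8.463) -> (48.654,-3.096) [heading=335, draw]
    -- iteration 4/4 --
    FD 6.7: (48.654,-3.096) -> (54.726,-5.927) [heading=335, draw]
    FD 11.4: (54.726,-5.927) -> (65.058,-10.745) [heading=335, draw]
    BK 12.7: (65.058,-10.745) -> (53.548,-5.378) [heading=335, draw]
  ]
  -- iteration 3/3 --
  LT 325: heading 335 -> 300
  REPEAT 4 [
    -- iteration 1/4 --
    FD 6.7: (53.548,-5.378) -> (56.898,-11.18) [heading=300, draw]
    FD 11.4: (56.898,-11.18) -> (62.598,-21.053) [heading=300, draw]
    BK 12.7: (62.598,-21.053) -> (56.248,-10.054) [heading=300, draw]
    -- iteration 2/4 --
    FD 6.7: (56.248,-10.054) -> (59.598,-15.857) [heading=300, draw]
    FD 11.4: (59.598,-15.857) -> (65.298,-25.729) [heading=300, draw]
    BK 12.7: (65.298,-25.729) -> (58.948,-14.731) [heading=300, draw]
    -- iteration 3/4 --
    FD 6.7: (58.948,-14.731) -> (62.298,-20.533) [heading=300, draw]
    FD 11.4: (62.298,-20.533) -> (67.998,-30.406) [heading=300, draw]
    BK 12.7: (67.998,-30.406) -> (61.648,-19.407) [heading=300, draw]
    -- iteration 4/4 --
    FD 6.7: (61.648,-19.407) -> (64.998,-25.21) [heading=300, draw]
    FD 11.4: (64.998,-25.21) -> (70.698,-35.082) [heading=300, draw]
    BK 12.7: (70.698,-35.082) -> (64.348,-24.084) [heading=300, draw]
  ]
]
LT 60: heading 300 -> 0
LT 30: heading 0 -> 30
Final: pos=(64.348,-24.084), heading=30, 37 segment(s) drawn

Segment endpoints: x in {0, 12.7, 18.018, 19.298, 23.336, 24.616, 28.654, 29.934, 30.525, 33.972, 35.252, 35.843, 38.866, 40.044, 41.161, 43.76, 44.938, 46.479, 48.654, 49.832, 50.376, 53.548, 54.726, 55.27, 56.248, 56.898, 58.948, 59.598, 60.164, 61.648, 62.298, 62.598, 64.348, 64.998, 65.058, 65.298, 67.998, 70.698}, y in {-35.082, -30.406, -25.729, -25.21, -24.084, -21.053, -20.533, -19.407, -15.857, -14.731, -11.18, -10.745, -10.054, -8.463, -6.181, -5.927, -5.378, -3.899, -3.645, -3.096, -1.363, -0.813, 0, 0.919, 0.938, 1.163, 1.469, 1.875, 2.101, 2.813, 3.039, 3.143, 3.751, 3.977, 4.081, 5.018, 5.956}
xmin=0, ymin=-35.082, xmax=70.698, ymax=5.956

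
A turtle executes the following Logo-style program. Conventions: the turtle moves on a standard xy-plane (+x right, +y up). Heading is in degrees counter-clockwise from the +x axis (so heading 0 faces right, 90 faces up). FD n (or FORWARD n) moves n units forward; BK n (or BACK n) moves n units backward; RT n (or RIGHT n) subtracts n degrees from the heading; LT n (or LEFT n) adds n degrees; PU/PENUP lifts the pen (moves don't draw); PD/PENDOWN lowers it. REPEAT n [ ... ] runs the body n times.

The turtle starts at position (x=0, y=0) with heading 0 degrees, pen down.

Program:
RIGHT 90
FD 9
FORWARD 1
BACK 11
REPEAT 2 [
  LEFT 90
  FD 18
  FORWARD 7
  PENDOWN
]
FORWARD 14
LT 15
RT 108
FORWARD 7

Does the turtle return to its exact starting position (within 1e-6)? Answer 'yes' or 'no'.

Answer: no

Derivation:
Executing turtle program step by step:
Start: pos=(0,0), heading=0, pen down
RT 90: heading 0 -> 270
FD 9: (0,0) -> (0,-9) [heading=270, draw]
FD 1: (0,-9) -> (0,-10) [heading=270, draw]
BK 11: (0,-10) -> (0,1) [heading=270, draw]
REPEAT 2 [
  -- iteration 1/2 --
  LT 90: heading 270 -> 0
  FD 18: (0,1) -> (18,1) [heading=0, draw]
  FD 7: (18,1) -> (25,1) [heading=0, draw]
  PD: pen down
  -- iteration 2/2 --
  LT 90: heading 0 -> 90
  FD 18: (25,1) -> (25,19) [heading=90, draw]
  FD 7: (25,19) -> (25,26) [heading=90, draw]
  PD: pen down
]
FD 14: (25,26) -> (25,40) [heading=90, draw]
LT 15: heading 90 -> 105
RT 108: heading 105 -> 357
FD 7: (25,40) -> (31.99,39.634) [heading=357, draw]
Final: pos=(31.99,39.634), heading=357, 9 segment(s) drawn

Start position: (0, 0)
Final position: (31.99, 39.634)
Distance = 50.933; >= 1e-6 -> NOT closed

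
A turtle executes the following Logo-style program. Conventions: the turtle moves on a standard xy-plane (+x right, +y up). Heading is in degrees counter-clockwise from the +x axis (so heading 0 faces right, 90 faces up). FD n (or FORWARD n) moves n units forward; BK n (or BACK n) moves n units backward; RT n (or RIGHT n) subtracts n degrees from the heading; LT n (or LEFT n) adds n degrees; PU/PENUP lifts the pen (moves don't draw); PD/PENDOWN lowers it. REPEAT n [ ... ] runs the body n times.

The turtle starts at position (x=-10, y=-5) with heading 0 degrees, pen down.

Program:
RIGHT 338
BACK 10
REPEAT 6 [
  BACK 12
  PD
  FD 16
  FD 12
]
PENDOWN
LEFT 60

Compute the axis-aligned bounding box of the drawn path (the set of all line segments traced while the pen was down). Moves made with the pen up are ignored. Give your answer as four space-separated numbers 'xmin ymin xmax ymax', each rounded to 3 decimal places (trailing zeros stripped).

Executing turtle program step by step:
Start: pos=(-10,-5), heading=0, pen down
RT 338: heading 0 -> 22
BK 10: (-10,-5) -> (-19.272,-8.746) [heading=22, draw]
REPEAT 6 [
  -- iteration 1/6 --
  BK 12: (-19.272,-8.746) -> (-30.398,-13.241) [heading=22, draw]
  PD: pen down
  FD 16: (-30.398,-13.241) -> (-15.563,-7.248) [heading=22, draw]
  FD 12: (-15.563,-7.248) -> (-4.437,-2.752) [heading=22, draw]
  -- iteration 2/6 --
  BK 12: (-4.437,-2.752) -> (-15.563,-7.248) [heading=22, draw]
  PD: pen down
  FD 16: (-15.563,-7.248) -> (-0.728,-1.254) [heading=22, draw]
  FD 12: (-0.728,-1.254) -> (10.398,3.241) [heading=22, draw]
  -- iteration 3/6 --
  BK 12: (10.398,3.241) -> (-0.728,-1.254) [heading=22, draw]
  PD: pen down
  FD 16: (-0.728,-1.254) -> (14.107,4.74) [heading=22, draw]
  FD 12: (14.107,4.74) -> (25.233,9.235) [heading=22, draw]
  -- iteration 4/6 --
  BK 12: (25.233,9.235) -> (14.107,4.74) [heading=22, draw]
  PD: pen down
  FD 16: (14.107,4.74) -> (28.942,10.733) [heading=22, draw]
  FD 12: (28.942,10.733) -> (40.068,15.229) [heading=22, draw]
  -- iteration 5/6 --
  BK 12: (40.068,15.229) -> (28.942,10.733) [heading=22, draw]
  PD: pen down
  FD 16: (28.942,10.733) -> (43.777,16.727) [heading=22, draw]
  FD 12: (43.777,16.727) -> (54.903,21.222) [heading=22, draw]
  -- iteration 6/6 --
  BK 12: (54.903,21.222) -> (43.777,16.727) [heading=22, draw]
  PD: pen down
  FD 16: (43.777,16.727) -> (58.612,22.721) [heading=22, draw]
  FD 12: (58.612,22.721) -> (69.738,27.216) [heading=22, draw]
]
PD: pen down
LT 60: heading 22 -> 82
Final: pos=(69.738,27.216), heading=82, 19 segment(s) drawn

Segment endpoints: x in {-30.398, -19.272, -15.563, -10, -4.437, -0.728, 10.398, 14.107, 25.233, 28.942, 40.068, 43.777, 54.903, 58.612, 69.738}, y in {-13.241, -8.746, -7.248, -5, -2.752, -1.254, 3.241, 4.74, 9.235, 10.733, 15.229, 16.727, 21.222, 22.721, 27.216}
xmin=-30.398, ymin=-13.241, xmax=69.738, ymax=27.216

Answer: -30.398 -13.241 69.738 27.216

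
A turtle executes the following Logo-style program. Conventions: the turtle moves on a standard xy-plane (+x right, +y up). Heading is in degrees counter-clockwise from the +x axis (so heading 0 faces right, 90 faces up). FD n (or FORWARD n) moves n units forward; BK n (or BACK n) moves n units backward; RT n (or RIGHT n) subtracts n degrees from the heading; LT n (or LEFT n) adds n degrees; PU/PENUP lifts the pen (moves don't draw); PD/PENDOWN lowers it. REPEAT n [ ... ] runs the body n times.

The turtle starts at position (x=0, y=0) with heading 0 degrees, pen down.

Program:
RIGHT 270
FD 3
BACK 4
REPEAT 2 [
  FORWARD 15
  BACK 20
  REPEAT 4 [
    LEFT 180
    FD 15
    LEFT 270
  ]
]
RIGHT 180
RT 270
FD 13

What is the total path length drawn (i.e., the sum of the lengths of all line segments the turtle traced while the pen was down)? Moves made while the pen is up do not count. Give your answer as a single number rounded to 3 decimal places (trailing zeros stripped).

Answer: 210

Derivation:
Executing turtle program step by step:
Start: pos=(0,0), heading=0, pen down
RT 270: heading 0 -> 90
FD 3: (0,0) -> (0,3) [heading=90, draw]
BK 4: (0,3) -> (0,-1) [heading=90, draw]
REPEAT 2 [
  -- iteration 1/2 --
  FD 15: (0,-1) -> (0,14) [heading=90, draw]
  BK 20: (0,14) -> (0,-6) [heading=90, draw]
  REPEAT 4 [
    -- iteration 1/4 --
    LT 180: heading 90 -> 270
    FD 15: (0,-6) -> (0,-21) [heading=270, draw]
    LT 270: heading 270 -> 180
    -- iteration 2/4 --
    LT 180: heading 180 -> 0
    FD 15: (0,-21) -> (15,-21) [heading=0, draw]
    LT 270: heading 0 -> 270
    -- iteration 3/4 --
    LT 180: heading 270 -> 90
    FD 15: (15,-21) -> (15,-6) [heading=90, draw]
    LT 270: heading 90 -> 0
    -- iteration 4/4 --
    LT 180: heading 0 -> 180
    FD 15: (15,-6) -> (0,-6) [heading=180, draw]
    LT 270: heading 180 -> 90
  ]
  -- iteration 2/2 --
  FD 15: (0,-6) -> (0,9) [heading=90, draw]
  BK 20: (0,9) -> (0,-11) [heading=90, draw]
  REPEAT 4 [
    -- iteration 1/4 --
    LT 180: heading 90 -> 270
    FD 15: (0,-11) -> (0,-26) [heading=270, draw]
    LT 270: heading 270 -> 180
    -- iteration 2/4 --
    LT 180: heading 180 -> 0
    FD 15: (0,-26) -> (15,-26) [heading=0, draw]
    LT 270: heading 0 -> 270
    -- iteration 3/4 --
    LT 180: heading 270 -> 90
    FD 15: (15,-26) -> (15,-11) [heading=90, draw]
    LT 270: heading 90 -> 0
    -- iteration 4/4 --
    LT 180: heading 0 -> 180
    FD 15: (15,-11) -> (0,-11) [heading=180, draw]
    LT 270: heading 180 -> 90
  ]
]
RT 180: heading 90 -> 270
RT 270: heading 270 -> 0
FD 13: (0,-11) -> (13,-11) [heading=0, draw]
Final: pos=(13,-11), heading=0, 15 segment(s) drawn

Segment lengths:
  seg 1: (0,0) -> (0,3), length = 3
  seg 2: (0,3) -> (0,-1), length = 4
  seg 3: (0,-1) -> (0,14), length = 15
  seg 4: (0,14) -> (0,-6), length = 20
  seg 5: (0,-6) -> (0,-21), length = 15
  seg 6: (0,-21) -> (15,-21), length = 15
  seg 7: (15,-21) -> (15,-6), length = 15
  seg 8: (15,-6) -> (0,-6), length = 15
  seg 9: (0,-6) -> (0,9), length = 15
  seg 10: (0,9) -> (0,-11), length = 20
  seg 11: (0,-11) -> (0,-26), length = 15
  seg 12: (0,-26) -> (15,-26), length = 15
  seg 13: (15,-26) -> (15,-11), length = 15
  seg 14: (15,-11) -> (0,-11), length = 15
  seg 15: (0,-11) -> (13,-11), length = 13
Total = 210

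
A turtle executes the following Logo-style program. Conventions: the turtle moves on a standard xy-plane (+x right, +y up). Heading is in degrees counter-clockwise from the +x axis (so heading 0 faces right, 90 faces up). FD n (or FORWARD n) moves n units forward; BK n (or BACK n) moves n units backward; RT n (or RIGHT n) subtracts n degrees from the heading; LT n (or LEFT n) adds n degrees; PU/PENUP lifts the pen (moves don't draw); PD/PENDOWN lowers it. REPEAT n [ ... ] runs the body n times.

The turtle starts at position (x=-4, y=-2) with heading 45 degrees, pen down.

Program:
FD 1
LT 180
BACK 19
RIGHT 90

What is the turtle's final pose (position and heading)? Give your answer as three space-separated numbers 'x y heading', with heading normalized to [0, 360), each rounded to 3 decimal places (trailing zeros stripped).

Answer: 10.142 12.142 135

Derivation:
Executing turtle program step by step:
Start: pos=(-4,-2), heading=45, pen down
FD 1: (-4,-2) -> (-3.293,-1.293) [heading=45, draw]
LT 180: heading 45 -> 225
BK 19: (-3.293,-1.293) -> (10.142,12.142) [heading=225, draw]
RT 90: heading 225 -> 135
Final: pos=(10.142,12.142), heading=135, 2 segment(s) drawn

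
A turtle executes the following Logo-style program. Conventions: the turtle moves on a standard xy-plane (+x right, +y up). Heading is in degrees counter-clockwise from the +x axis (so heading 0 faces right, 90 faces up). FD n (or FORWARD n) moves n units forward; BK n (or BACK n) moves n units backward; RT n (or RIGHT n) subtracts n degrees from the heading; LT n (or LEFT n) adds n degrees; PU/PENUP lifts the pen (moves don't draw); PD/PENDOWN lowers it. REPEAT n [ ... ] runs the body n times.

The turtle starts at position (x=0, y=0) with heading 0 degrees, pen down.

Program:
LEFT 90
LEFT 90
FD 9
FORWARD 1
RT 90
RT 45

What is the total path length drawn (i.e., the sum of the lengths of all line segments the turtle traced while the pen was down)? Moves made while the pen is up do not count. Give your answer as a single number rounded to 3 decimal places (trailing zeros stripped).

Executing turtle program step by step:
Start: pos=(0,0), heading=0, pen down
LT 90: heading 0 -> 90
LT 90: heading 90 -> 180
FD 9: (0,0) -> (-9,0) [heading=180, draw]
FD 1: (-9,0) -> (-10,0) [heading=180, draw]
RT 90: heading 180 -> 90
RT 45: heading 90 -> 45
Final: pos=(-10,0), heading=45, 2 segment(s) drawn

Segment lengths:
  seg 1: (0,0) -> (-9,0), length = 9
  seg 2: (-9,0) -> (-10,0), length = 1
Total = 10

Answer: 10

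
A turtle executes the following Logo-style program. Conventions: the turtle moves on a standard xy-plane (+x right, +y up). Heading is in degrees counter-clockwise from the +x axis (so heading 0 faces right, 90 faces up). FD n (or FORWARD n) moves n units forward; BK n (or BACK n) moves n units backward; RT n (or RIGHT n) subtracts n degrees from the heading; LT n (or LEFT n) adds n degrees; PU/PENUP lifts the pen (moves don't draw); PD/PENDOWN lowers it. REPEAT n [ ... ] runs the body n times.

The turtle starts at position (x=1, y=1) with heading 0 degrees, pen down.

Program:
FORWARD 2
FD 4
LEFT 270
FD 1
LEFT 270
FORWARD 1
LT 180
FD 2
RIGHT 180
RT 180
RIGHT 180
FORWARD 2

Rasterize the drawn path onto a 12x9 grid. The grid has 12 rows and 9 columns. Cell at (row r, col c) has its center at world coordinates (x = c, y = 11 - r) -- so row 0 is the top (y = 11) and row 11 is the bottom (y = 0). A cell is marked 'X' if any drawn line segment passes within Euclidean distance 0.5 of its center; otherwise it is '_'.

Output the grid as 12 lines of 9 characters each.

Segment 0: (1,1) -> (3,1)
Segment 1: (3,1) -> (7,1)
Segment 2: (7,1) -> (7,0)
Segment 3: (7,0) -> (6,0)
Segment 4: (6,0) -> (8,-0)
Segment 5: (8,-0) -> (6,-0)

Answer: _________
_________
_________
_________
_________
_________
_________
_________
_________
_________
_XXXXXXX_
______XXX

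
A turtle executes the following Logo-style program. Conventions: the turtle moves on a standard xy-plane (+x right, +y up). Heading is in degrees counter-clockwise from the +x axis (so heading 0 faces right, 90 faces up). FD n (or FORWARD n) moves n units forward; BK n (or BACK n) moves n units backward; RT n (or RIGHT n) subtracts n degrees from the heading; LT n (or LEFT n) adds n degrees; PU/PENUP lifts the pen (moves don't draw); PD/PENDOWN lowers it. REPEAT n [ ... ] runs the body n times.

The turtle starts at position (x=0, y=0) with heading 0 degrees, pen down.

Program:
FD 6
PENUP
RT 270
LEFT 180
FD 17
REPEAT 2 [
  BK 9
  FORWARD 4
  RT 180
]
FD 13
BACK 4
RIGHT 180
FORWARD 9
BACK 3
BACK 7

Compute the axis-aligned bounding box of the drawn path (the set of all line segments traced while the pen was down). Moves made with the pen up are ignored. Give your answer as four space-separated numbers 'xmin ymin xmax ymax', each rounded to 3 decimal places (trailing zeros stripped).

Executing turtle program step by step:
Start: pos=(0,0), heading=0, pen down
FD 6: (0,0) -> (6,0) [heading=0, draw]
PU: pen up
RT 270: heading 0 -> 90
LT 180: heading 90 -> 270
FD 17: (6,0) -> (6,-17) [heading=270, move]
REPEAT 2 [
  -- iteration 1/2 --
  BK 9: (6,-17) -> (6,-8) [heading=270, move]
  FD 4: (6,-8) -> (6,-12) [heading=270, move]
  RT 180: heading 270 -> 90
  -- iteration 2/2 --
  BK 9: (6,-12) -> (6,-21) [heading=90, move]
  FD 4: (6,-21) -> (6,-17) [heading=90, move]
  RT 180: heading 90 -> 270
]
FD 13: (6,-17) -> (6,-30) [heading=270, move]
BK 4: (6,-30) -> (6,-26) [heading=270, move]
RT 180: heading 270 -> 90
FD 9: (6,-26) -> (6,-17) [heading=90, move]
BK 3: (6,-17) -> (6,-20) [heading=90, move]
BK 7: (6,-20) -> (6,-27) [heading=90, move]
Final: pos=(6,-27), heading=90, 1 segment(s) drawn

Segment endpoints: x in {0, 6}, y in {0}
xmin=0, ymin=0, xmax=6, ymax=0

Answer: 0 0 6 0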